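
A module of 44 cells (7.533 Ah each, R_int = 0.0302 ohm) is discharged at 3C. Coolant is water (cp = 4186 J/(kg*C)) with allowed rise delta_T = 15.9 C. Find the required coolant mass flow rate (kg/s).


Step 1: I = 3 * 7.533 = 22.599 A
Step 2: Q_cell = I^2 * R = 22.599^2 * 0.0302 = 15.424 W
Step 3: Q_total = 44 * 15.424 = 678.66 W
Step 4: m_dot = Q_total / (cp * dT) = 678.66 / (4186 * 15.9) = 0.01020 kg/s

0.01020 kg/s


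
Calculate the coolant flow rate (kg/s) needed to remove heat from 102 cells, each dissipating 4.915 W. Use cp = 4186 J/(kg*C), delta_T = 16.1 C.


Q_total = 102 * 4.915 = 501.33 W
m_dot = Q_total / (cp * dT) = 501.33 / (4186 * 16.1) = 0.007439 kg/s

0.007439 kg/s


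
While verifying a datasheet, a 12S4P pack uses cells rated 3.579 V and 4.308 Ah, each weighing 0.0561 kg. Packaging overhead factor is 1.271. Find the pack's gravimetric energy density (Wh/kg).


Step 1: V_pack = 12 * 3.579 = 42.948 V
Step 2: C_pack = 4 * 4.308 = 17.232 Ah
Step 3: E_pack = V_pack * C_pack = 42.948 * 17.232 = 740.08 Wh
Step 4: m_pack = 12 * 4 * 0.0561 * 1.271 = 3.4225 kg
Step 5: ED = E_pack / m_pack = 740.08 / 3.4225 = 216.2 Wh/kg

216.2 Wh/kg


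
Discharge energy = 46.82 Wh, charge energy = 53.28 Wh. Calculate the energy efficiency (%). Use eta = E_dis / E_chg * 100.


eta_e = E_dis / E_chg * 100 = 46.82 / 53.28 * 100 = 87.88%

87.88%


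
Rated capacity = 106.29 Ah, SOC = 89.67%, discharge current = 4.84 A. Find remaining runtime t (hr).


Step 1: remaining = SOC/100 * C_total = 89.67/100 * 106.29 = 95.31 Ah
Step 2: t = remaining / I = 95.31 / 4.84 = 19.69 hr

19.69 hr


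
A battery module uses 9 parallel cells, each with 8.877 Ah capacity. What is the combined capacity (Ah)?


Parallel capacities add: 9 * 8.877 Ah = 79.893 Ah

79.893 Ah


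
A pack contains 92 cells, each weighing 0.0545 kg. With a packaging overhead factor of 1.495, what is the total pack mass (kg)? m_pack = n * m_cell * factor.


m_pack = n * m_cell * overhead = 92 * 0.0545 * 1.495 = 7.496 kg

7.496 kg


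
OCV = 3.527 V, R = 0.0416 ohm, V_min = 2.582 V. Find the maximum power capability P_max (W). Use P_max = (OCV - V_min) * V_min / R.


P_max = (OCV - V_min) * V_min / R = (3.527 - 2.582) * 2.582 / 0.0416 = 0.945 * 2.582 / 0.0416 = 58.65 W

58.65 W


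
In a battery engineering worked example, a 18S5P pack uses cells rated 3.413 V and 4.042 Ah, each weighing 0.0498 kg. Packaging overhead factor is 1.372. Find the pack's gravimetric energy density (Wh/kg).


Step 1: V_pack = 18 * 3.413 = 61.434 V
Step 2: C_pack = 5 * 4.042 = 20.21 Ah
Step 3: E_pack = V_pack * C_pack = 61.434 * 20.21 = 1241.6 Wh
Step 4: m_pack = 18 * 5 * 0.0498 * 1.372 = 6.1493 kg
Step 5: ED = E_pack / m_pack = 1241.6 / 6.1493 = 201.9 Wh/kg

201.9 Wh/kg


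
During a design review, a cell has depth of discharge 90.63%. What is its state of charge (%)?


SOC = 100 - DOD = 100 - 90.63 = 9.37%

9.37%


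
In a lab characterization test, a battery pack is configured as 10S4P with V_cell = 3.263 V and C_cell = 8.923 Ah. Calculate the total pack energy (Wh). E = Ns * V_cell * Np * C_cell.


E = Ns * Vcell * Np * Ccell = 10 * 3.263 * 4 * 8.923 = 1165 Wh

1165 Wh


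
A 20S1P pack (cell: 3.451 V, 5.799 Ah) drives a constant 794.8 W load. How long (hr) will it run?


Step 1: E_pack = Ns * V_cell * Np * C_cell = 20 * 3.451 * 1 * 5.799 = 400.25 Wh
Step 2: t = E_pack / P = 400.25 / 794.8 = 0.5036 hr

0.5036 hr


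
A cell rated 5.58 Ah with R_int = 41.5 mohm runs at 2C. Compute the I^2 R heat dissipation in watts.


Convert: R = 41.5 mohm = 0.0415 ohm
Step 1: I = C_rate * capacity = 2 * 5.58 = 11.16 A
Step 2: Q = I^2 * R = 11.16^2 * 0.0415 = 124.55 * 0.0415 = 5.169 W

5.169 W


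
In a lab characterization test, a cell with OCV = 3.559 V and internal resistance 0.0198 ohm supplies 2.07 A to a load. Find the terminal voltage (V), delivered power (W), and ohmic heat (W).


Step 1: V_terminal = OCV - I*R = 3.559 - 2.07 * 0.0198 = 3.518 V
Step 2: P_out = V_terminal * I = 3.518 * 2.07 = 7.282 W
Step 3: Q = I^2 * R = 2.07^2 * 0.0198 = 0.08484 W

V=3.518 V, P=7.282 W, Q=0.08484 W


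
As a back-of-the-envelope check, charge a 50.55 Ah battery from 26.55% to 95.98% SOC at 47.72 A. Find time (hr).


Step 1: dSOC = 95.98% - 26.55% = 69.43%
Step 2: delta_Ah = 50.55 * 69.43 / 100 = 35.097 Ah
Step 3: t = 35.097 / 47.72 = 0.7355 hr

0.7355 hr


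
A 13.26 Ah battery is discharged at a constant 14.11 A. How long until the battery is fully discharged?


t = capacity / current = 13.26 / 14.11 = 0.9398 hr

0.9398 hr


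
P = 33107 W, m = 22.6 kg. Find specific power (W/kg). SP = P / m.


Specific power = 33107 W / 22.6 kg = 1465 W/kg

1465 W/kg


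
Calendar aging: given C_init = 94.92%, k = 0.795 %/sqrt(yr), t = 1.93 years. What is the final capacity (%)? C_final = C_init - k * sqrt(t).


Step 1: sqrt(1.93 yr) = 1.3892
Step 2: drop = 0.795 * 1.3892 = 1.1044
Step 3: C_final = 94.92 - 1.1044 = 93.82%

93.82%


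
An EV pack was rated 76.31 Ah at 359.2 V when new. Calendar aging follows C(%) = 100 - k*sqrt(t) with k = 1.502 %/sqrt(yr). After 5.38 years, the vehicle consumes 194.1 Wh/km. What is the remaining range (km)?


Step 1: capacity retention = 100 - 1.502 * sqrt(5.38) = 100 - 1.502 * 2.3195 = 96.516%
Step 2: C_now = 76.31 * 96.516/100 = 73.651 Ah
Step 3: E_pack = V * C_now = 359.2 * 73.651 = 26455 Wh
Step 4: range = E_pack / consumption = 26455 / 194.1 = 136.3 km

136.3 km


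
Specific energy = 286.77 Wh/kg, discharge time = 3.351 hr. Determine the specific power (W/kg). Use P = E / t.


P_specific = E / t = 286.77 / 3.351 = 85.58 W/kg

85.58 W/kg


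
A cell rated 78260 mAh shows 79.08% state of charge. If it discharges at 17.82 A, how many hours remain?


Convert: C_total = 78260 mAh = 78.26 Ah
Step 1: remaining = SOC/100 * C_total = 79.08/100 * 78.26 = 61.888 Ah
Step 2: t = remaining / I = 61.888 / 17.82 = 3.473 hr

3.473 hr


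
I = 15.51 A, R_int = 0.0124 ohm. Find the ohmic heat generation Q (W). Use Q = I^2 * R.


Q = I^2 * R = 15.51^2 * 0.0124 = 2.983 W

2.983 W


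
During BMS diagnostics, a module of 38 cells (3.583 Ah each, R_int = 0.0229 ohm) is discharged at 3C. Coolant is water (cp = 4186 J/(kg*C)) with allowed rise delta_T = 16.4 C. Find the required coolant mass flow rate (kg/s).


Step 1: I = 3 * 3.583 = 10.749 A
Step 2: Q_cell = I^2 * R = 10.749^2 * 0.0229 = 2.6459 W
Step 3: Q_total = 38 * 2.6459 = 100.54 W
Step 4: m_dot = Q_total / (cp * dT) = 100.54 / (4186 * 16.4) = 0.001465 kg/s

0.001465 kg/s


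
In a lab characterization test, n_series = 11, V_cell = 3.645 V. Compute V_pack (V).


With 11 cells in series at 3.645 V each, V_pack = 40.095 V

40.095 V


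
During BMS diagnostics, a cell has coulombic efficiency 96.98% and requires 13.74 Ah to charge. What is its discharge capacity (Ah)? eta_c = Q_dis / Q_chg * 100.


Q_dis = eta/100 * Q_chg = 96.98/100 * 13.74 = 13.33 Ah

13.33 Ah


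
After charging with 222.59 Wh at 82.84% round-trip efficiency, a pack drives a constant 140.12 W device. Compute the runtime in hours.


Step 1: E_discharge = eta/100 * E_charge = 82.84/100 * 222.59 = 184.39 Wh
Step 2: t = E_discharge / P = 184.39 / 140.12 = 1.316 hr

1.316 hr


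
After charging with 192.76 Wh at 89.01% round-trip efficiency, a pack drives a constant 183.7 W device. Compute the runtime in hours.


Step 1: E_discharge = eta/100 * E_charge = 89.01/100 * 192.76 = 171.58 Wh
Step 2: t = E_discharge / P = 171.58 / 183.7 = 0.9340 hr

0.9340 hr


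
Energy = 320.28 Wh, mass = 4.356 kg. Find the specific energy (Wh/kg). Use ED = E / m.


Specific energy = 320.28 Wh / 4.356 kg = 73.53 Wh/kg

73.53 Wh/kg


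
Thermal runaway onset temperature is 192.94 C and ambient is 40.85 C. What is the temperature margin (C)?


margin = T_onset - T_ambient = 192.94 - 40.85 = 152.09 C

152.09 C


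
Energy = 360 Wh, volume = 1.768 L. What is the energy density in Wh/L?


ED = E / V = 360 / 1.768 = 203.6 Wh/L

203.6 Wh/L


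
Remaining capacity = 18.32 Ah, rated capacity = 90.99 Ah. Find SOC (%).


SOC% = 18.32 / 90.99 * 100 = 20.13%

20.13%


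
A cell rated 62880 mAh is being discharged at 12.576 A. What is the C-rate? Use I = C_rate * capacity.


Convert: capacity = 62880 mAh = 62.88 Ah
C_rate = I / capacity = 12.576 / 62.88 = 0.2C

0.2C


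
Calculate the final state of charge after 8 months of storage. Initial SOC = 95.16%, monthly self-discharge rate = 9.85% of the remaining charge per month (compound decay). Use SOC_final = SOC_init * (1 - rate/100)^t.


decay = (1 - 9.85/100)^8 = 0.43624
SOC_final = 95.16 * 0.43624 = 41.51%

41.51%


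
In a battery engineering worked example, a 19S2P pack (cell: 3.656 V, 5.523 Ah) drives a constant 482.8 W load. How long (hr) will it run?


Step 1: E_pack = Ns * V_cell * Np * C_cell = 19 * 3.656 * 2 * 5.523 = 767.3 Wh
Step 2: t = E_pack / P = 767.3 / 482.8 = 1.589 hr

1.589 hr


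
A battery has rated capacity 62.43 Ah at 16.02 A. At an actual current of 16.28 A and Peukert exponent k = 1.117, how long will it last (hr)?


t_rated = C / I_rated = 62.43 / 16.02 = 3.897 hr
(I_rated/I)^k = (0.98403)^1.117 = 0.98218
t = t_rated * (I_rated/I)^k = 3.897 * 0.98218 = 3.828 hr

3.828 hr


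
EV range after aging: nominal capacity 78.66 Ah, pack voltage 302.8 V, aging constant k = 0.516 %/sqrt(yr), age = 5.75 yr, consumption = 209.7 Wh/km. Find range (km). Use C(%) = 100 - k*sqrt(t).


Step 1: capacity retention = 100 - 0.516 * sqrt(5.75) = 100 - 0.516 * 2.3979 = 98.763%
Step 2: C_now = 78.66 * 98.763/100 = 77.687 Ah
Step 3: E_pack = V * C_now = 302.8 * 77.687 = 23524 Wh
Step 4: range = E_pack / consumption = 23524 / 209.7 = 112.2 km

112.2 km


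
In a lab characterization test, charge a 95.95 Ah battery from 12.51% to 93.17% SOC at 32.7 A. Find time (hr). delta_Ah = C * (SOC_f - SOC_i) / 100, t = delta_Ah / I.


delta_Ah = 95.95 * (93.17 - 12.51) / 100 = 77.393 Ah
t = delta_Ah / I = 77.393 / 32.7 = 2.367 hr

2.367 hr


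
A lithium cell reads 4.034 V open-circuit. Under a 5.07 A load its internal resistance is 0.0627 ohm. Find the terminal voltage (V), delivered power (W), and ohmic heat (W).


Step 1: V_terminal = OCV - I*R = 4.034 - 5.07 * 0.0627 = 3.7161 V
Step 2: P_out = V_terminal * I = 3.7161 * 5.07 = 18.84 W
Step 3: Q = I^2 * R = 5.07^2 * 0.0627 = 1.612 W

V=3.7161 V, P=18.84 W, Q=1.612 W


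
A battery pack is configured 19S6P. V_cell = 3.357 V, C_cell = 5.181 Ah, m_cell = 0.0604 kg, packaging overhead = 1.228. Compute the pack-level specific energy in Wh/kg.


Step 1: V_pack = 19 * 3.357 = 63.783 V
Step 2: C_pack = 6 * 5.181 = 31.086 Ah
Step 3: E_pack = V_pack * C_pack = 63.783 * 31.086 = 1982.8 Wh
Step 4: m_pack = 19 * 6 * 0.0604 * 1.228 = 8.4555 kg
Step 5: ED = E_pack / m_pack = 1982.8 / 8.4555 = 234.5 Wh/kg

234.5 Wh/kg


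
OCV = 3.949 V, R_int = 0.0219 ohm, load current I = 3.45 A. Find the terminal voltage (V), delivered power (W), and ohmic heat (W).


Step 1: V_terminal = OCV - I*R = 3.949 - 3.45 * 0.0219 = 3.8734 V
Step 2: P_out = V_terminal * I = 3.8734 * 3.45 = 13.36 W
Step 3: Q = I^2 * R = 3.45^2 * 0.0219 = 0.2607 W

V=3.8734 V, P=13.36 W, Q=0.2607 W


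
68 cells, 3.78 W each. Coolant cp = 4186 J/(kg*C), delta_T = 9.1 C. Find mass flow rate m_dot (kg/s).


Q_total = 68 * 3.78 = 257.04 W
m_dot = Q_total / (cp * dT) = 257.04 / (4186 * 9.1) = 0.006748 kg/s

0.006748 kg/s


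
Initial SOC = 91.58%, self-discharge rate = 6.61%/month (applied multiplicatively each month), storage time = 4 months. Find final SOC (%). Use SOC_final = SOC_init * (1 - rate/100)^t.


Monthly retention factor = 1 - 6.61/100 = 0.9339
Over 4 months: factor^4 = 0.76068
SOC_final = 91.58 * 0.76068 = 69.66%

69.66%


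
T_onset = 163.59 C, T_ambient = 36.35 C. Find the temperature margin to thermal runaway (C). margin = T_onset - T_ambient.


margin = T_onset - T_ambient = 163.59 - 36.35 = 127.24 C

127.24 C


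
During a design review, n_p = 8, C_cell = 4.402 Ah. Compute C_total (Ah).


C_total = 8 * 4.402 = 35.216 Ah

35.216 Ah


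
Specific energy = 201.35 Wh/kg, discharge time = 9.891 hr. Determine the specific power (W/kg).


P_specific = E / t = 201.35 / 9.891 = 20.36 W/kg

20.36 W/kg


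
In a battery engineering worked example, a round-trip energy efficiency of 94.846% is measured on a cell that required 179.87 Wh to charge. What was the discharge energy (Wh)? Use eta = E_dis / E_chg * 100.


E_dis = eta/100 * E_chg = 94.846/100 * 179.87 = 170.6 Wh

170.6 Wh


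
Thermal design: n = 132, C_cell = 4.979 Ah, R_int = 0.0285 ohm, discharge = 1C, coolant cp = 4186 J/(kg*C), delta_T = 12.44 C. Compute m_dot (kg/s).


Step 1: I = 1 * 4.979 = 4.979 A
Step 2: Q_cell = I^2 * R = 4.979^2 * 0.0285 = 0.70653 W
Step 3: Q_total = 132 * 0.70653 = 93.262 W
Step 4: m_dot = Q_total / (cp * dT) = 93.262 / (4186 * 12.44) = 0.001791 kg/s

0.001791 kg/s


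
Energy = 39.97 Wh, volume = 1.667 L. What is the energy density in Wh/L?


ED = E / V = 39.97 / 1.667 = 23.98 Wh/L

23.98 Wh/L


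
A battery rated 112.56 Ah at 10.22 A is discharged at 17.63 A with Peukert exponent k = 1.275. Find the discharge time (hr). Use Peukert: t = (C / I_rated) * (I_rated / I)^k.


t_rated = C / I_rated = 112.56 / 10.22 = 11.014 hr
(I_rated/I)^k = (0.57969)^1.275 = 0.49897
t = t_rated * (I_rated/I)^k = 11.014 * 0.49897 = 5.496 hr

5.496 hr


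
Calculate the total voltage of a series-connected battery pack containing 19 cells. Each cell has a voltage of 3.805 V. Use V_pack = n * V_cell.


V_pack = n * V_cell = 19 * 3.805 = 72.295 V

72.295 V


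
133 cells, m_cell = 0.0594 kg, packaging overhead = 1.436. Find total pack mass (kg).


m_pack = n * m_cell * overhead = 133 * 0.0594 * 1.436 = 11.34 kg

11.34 kg


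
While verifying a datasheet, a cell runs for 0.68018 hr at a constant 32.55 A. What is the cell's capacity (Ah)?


C = I * t = 32.55 * 0.68018 = 22.14 Ah

22.14 Ah


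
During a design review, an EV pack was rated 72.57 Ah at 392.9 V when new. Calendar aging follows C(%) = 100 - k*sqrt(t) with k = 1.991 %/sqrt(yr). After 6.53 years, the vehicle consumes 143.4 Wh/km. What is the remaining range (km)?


Step 1: capacity retention = 100 - 1.991 * sqrt(6.53) = 100 - 1.991 * 2.5554 = 94.912%
Step 2: C_now = 72.57 * 94.912/100 = 68.878 Ah
Step 3: E_pack = V * C_now = 392.9 * 68.878 = 27062 Wh
Step 4: range = E_pack / consumption = 27062 / 143.4 = 188.7 km

188.7 km


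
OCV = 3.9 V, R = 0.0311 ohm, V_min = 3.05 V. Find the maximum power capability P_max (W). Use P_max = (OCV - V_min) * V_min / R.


P_max = (OCV - V_min) * V_min / R = (3.9 - 3.05) * 3.05 / 0.0311 = 0.85 * 3.05 / 0.0311 = 83.36 W

83.36 W


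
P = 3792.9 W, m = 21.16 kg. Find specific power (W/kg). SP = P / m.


Specific power = 3792.9 W / 21.16 kg = 179.2 W/kg

179.2 W/kg


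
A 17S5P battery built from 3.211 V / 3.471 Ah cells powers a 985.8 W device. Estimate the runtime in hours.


Step 1: E_pack = Ns * V_cell * Np * C_cell = 17 * 3.211 * 5 * 3.471 = 947.36 Wh
Step 2: t = E_pack / P = 947.36 / 985.8 = 0.9610 hr

0.9610 hr


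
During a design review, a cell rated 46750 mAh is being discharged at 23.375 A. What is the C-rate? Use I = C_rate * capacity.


Convert: capacity = 46750 mAh = 46.75 Ah
C_rate = I / capacity = 23.375 / 46.75 = 0.5C

0.5C


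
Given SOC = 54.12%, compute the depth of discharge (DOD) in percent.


DOD = 100 - SOC = 100 - 54.12 = 45.88%

45.88%


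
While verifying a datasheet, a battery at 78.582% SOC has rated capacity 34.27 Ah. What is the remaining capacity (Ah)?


remaining = SOC / 100 * total = 78.582 / 100 * 34.27 = 26.93 Ah

26.93 Ah


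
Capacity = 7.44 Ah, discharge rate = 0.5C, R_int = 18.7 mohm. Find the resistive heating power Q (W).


Convert: R = 18.7 mohm = 0.0187 ohm
Step 1: I = C_rate * capacity = 0.5 * 7.44 = 3.72 A
Step 2: Q = I^2 * R = 3.72^2 * 0.0187 = 13.838 * 0.0187 = 0.2588 W

0.2588 W


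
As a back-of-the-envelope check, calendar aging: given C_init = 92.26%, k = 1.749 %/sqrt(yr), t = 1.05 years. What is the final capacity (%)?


Step 1: sqrt(1.05 yr) = 1.0247
Step 2: drop = 1.749 * 1.0247 = 1.7922
Step 3: C_final = 92.26 - 1.7922 = 90.47%

90.47%


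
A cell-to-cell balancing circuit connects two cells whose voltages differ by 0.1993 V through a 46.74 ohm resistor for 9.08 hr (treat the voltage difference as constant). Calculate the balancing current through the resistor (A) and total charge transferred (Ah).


First, Ohm's law: I_bal = 0.1993 V / 46.74 ohm = 0.004264 A
Then Q = I * t = 0.004264 A * 9.08 hr = 0.03872 Ah

I=0.004264 A, Q=0.03872 Ah


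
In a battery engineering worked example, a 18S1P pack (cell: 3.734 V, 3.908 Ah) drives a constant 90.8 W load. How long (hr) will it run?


Step 1: E_pack = Ns * V_cell * Np * C_cell = 18 * 3.734 * 1 * 3.908 = 262.66 Wh
Step 2: t = E_pack / P = 262.66 / 90.8 = 2.893 hr

2.893 hr


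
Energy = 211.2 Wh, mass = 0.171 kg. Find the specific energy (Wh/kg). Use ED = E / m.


ED = E / m = 211.2 / 0.171 = 1235 Wh/kg

1235 Wh/kg


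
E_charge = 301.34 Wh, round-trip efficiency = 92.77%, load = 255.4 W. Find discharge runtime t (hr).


Step 1: E_discharge = eta/100 * E_charge = 92.77/100 * 301.34 = 279.55 Wh
Step 2: t = E_discharge / P = 279.55 / 255.4 = 1.095 hr

1.095 hr


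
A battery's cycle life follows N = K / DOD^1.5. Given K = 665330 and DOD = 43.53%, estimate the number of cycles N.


Step 1: DOD^1.5 = 43.53^1.5 = 287.2
Step 2: N = 665330 / 287.2 = 2317 cycles

2317 cycles


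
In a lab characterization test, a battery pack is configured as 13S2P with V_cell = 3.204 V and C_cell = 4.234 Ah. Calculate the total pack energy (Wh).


V_pack = 13 * 3.204 = 41.652 V
C_pack = 2 * 4.234 = 8.468 Ah
E = V_pack * C_pack = 41.652 * 8.468 = 352.7 Wh

352.7 Wh


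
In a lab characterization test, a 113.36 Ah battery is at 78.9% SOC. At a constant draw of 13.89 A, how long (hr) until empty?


Step 1: remaining = SOC/100 * C_total = 78.9/100 * 113.36 = 89.441 Ah
Step 2: t = remaining / I = 89.441 / 13.89 = 6.439 hr

6.439 hr


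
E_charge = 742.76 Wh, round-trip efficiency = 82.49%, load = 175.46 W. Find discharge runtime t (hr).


Step 1: E_discharge = eta/100 * E_charge = 82.49/100 * 742.76 = 612.7 Wh
Step 2: t = E_discharge / P = 612.7 / 175.46 = 3.492 hr

3.492 hr


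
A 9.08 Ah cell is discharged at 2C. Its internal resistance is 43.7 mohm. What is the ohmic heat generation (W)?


Convert: R = 43.7 mohm = 0.0437 ohm
Step 1: I = C_rate * capacity = 2 * 9.08 = 18.16 A
Step 2: Q = I^2 * R = 18.16^2 * 0.0437 = 329.79 * 0.0437 = 14.41 W

14.41 W


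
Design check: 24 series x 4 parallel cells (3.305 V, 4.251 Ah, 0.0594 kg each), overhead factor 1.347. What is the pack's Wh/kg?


Step 1: V_pack = 24 * 3.305 = 79.32 V
Step 2: C_pack = 4 * 4.251 = 17.004 Ah
Step 3: E_pack = V_pack * C_pack = 79.32 * 17.004 = 1348.8 Wh
Step 4: m_pack = 24 * 4 * 0.0594 * 1.347 = 7.6811 kg
Step 5: ED = E_pack / m_pack = 1348.8 / 7.6811 = 175.6 Wh/kg

175.6 Wh/kg


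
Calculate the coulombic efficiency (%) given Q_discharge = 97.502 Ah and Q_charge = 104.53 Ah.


eta_c = Q_dis / Q_chg * 100 = 97.502 / 104.53 * 100 = 93.28%

93.28%


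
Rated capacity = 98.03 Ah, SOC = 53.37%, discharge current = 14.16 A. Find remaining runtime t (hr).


Step 1: remaining = SOC/100 * C_total = 53.37/100 * 98.03 = 52.319 Ah
Step 2: t = remaining / I = 52.319 / 14.16 = 3.695 hr

3.695 hr


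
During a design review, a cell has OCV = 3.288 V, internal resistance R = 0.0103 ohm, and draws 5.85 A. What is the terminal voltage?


V = OCV - I*R = 3.288 - 5.85 * 0.0103 = 3.228 V

3.228 V


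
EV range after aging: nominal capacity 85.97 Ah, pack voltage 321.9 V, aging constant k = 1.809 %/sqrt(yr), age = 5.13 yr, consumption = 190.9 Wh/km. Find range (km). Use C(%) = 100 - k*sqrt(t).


Step 1: capacity retention = 100 - 1.809 * sqrt(5.13) = 100 - 1.809 * 2.265 = 95.903%
Step 2: C_now = 85.97 * 95.903/100 = 82.448 Ah
Step 3: E_pack = V * C_now = 321.9 * 82.448 = 26540 Wh
Step 4: range = E_pack / consumption = 26540 / 190.9 = 139.0 km

139.0 km


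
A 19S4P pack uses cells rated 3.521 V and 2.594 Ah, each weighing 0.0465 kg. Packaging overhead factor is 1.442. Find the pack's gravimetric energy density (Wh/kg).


Step 1: V_pack = 19 * 3.521 = 66.899 V
Step 2: C_pack = 4 * 2.594 = 10.376 Ah
Step 3: E_pack = V_pack * C_pack = 66.899 * 10.376 = 694.14 Wh
Step 4: m_pack = 19 * 4 * 0.0465 * 1.442 = 5.096 kg
Step 5: ED = E_pack / m_pack = 694.14 / 5.096 = 136.2 Wh/kg

136.2 Wh/kg


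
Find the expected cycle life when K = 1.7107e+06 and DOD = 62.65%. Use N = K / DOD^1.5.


DOD^1.5 = 495.89
N = K / DOD^1.5 = 1.7107e+06 / 495.89 = 3450

3450 cycles


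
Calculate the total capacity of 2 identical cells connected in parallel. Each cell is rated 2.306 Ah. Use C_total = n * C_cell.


C_total = 2 * 2.306 = 4.612 Ah

4.612 Ah


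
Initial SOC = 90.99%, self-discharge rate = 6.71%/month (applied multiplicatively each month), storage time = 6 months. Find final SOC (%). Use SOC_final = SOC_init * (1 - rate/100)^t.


decay = (1 - 6.71/100)^6 = 0.65919
SOC_final = 90.99 * 0.65919 = 59.98%

59.98%


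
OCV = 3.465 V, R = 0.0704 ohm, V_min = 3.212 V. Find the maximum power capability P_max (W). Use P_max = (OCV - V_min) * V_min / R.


P_max = (OCV - V_min) * V_min / R = (3.465 - 3.212) * 3.212 / 0.0704 = 0.253 * 3.212 / 0.0704 = 11.54 W

11.54 W


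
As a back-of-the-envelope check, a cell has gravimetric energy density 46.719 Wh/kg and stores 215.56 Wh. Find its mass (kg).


m = E / ED = 215.56 / 46.719 = 4.614 kg

4.614 kg


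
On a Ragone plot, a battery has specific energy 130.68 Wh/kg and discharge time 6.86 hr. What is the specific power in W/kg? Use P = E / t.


P_specific = E / t = 130.68 / 6.86 = 19.05 W/kg

19.05 W/kg


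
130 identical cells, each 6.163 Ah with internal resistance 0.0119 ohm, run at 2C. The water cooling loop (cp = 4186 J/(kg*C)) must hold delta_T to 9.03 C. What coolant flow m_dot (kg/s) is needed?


Step 1: I = 2 * 6.163 = 12.326 A
Step 2: Q_cell = I^2 * R = 12.326^2 * 0.0119 = 1.808 W
Step 3: Q_total = 130 * 1.808 = 235.04 W
Step 4: m_dot = Q_total / (cp * dT) = 235.04 / (4186 * 9.03) = 0.006218 kg/s

0.006218 kg/s


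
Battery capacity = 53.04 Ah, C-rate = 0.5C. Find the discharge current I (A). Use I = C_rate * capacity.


I = C_rate * capacity = 0.5 * 53.04 = 26.52 A

26.52 A


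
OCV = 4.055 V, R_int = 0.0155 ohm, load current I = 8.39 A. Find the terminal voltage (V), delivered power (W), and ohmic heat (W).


Step 1: V_terminal = OCV - I*R = 4.055 - 8.39 * 0.0155 = 3.925 V
Step 2: P_out = V_terminal * I = 3.925 * 8.39 = 32.93 W
Step 3: Q = I^2 * R = 8.39^2 * 0.0155 = 1.091 W

V=3.925 V, P=32.93 W, Q=1.091 W


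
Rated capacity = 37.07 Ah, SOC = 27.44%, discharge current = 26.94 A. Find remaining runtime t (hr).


Step 1: remaining = SOC/100 * C_total = 27.44/100 * 37.07 = 10.172 Ah
Step 2: t = remaining / I = 10.172 / 26.94 = 0.3776 hr

0.3776 hr


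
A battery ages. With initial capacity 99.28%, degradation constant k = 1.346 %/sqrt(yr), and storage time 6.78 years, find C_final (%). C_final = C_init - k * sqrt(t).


sqrt(t) = sqrt(6.78) = 2.6038
C_final = 99.28 - 1.346 * 2.6038 = 95.78%

95.78%


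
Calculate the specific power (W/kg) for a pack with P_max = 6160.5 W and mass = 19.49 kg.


SP = P / m = 6160.5 / 19.49 = 316.1 W/kg

316.1 W/kg


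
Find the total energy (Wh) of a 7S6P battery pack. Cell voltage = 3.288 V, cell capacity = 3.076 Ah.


V_pack = 7 * 3.288 = 23.016 V
C_pack = 6 * 3.076 = 18.456 Ah
E = V_pack * C_pack = 23.016 * 18.456 = 424.8 Wh

424.8 Wh


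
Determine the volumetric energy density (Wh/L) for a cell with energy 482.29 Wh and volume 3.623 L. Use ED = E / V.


Volumetric ED = 482.29 Wh / 3.623 L = 133.1 Wh/L

133.1 Wh/L


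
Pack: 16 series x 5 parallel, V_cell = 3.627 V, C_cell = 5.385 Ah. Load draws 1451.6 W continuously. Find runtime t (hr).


Step 1: E_pack = Ns * V_cell * Np * C_cell = 16 * 3.627 * 5 * 5.385 = 1562.5 Wh
Step 2: t = E_pack / P = 1562.5 / 1451.6 = 1.076 hr

1.076 hr


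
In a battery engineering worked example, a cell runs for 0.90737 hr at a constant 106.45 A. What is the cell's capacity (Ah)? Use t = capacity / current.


C = I * t = 106.45 * 0.90737 = 96.59 Ah

96.59 Ah


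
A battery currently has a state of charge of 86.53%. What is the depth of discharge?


Complement of SOC: DOD = 100% - 86.53% = 13.47%

13.47%


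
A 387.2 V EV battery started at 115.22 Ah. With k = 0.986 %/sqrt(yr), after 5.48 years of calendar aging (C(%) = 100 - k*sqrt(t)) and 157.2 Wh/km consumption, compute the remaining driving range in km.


Step 1: capacity retention = 100 - 0.986 * sqrt(5.48) = 100 - 0.986 * 2.3409 = 97.692%
Step 2: C_now = 115.22 * 97.692/100 = 112.56 Ah
Step 3: E_pack = V * C_now = 387.2 * 112.56 = 43583 Wh
Step 4: range = E_pack / consumption = 43583 / 157.2 = 277.2 km

277.2 km


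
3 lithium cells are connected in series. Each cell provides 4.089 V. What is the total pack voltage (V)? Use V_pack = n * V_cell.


V_pack = n * V_cell = 3 * 4.089 = 12.267 V

12.267 V


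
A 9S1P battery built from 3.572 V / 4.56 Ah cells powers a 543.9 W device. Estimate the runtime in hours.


Step 1: E_pack = Ns * V_cell * Np * C_cell = 9 * 3.572 * 1 * 4.56 = 146.59 Wh
Step 2: t = E_pack / P = 146.59 / 543.9 = 0.2695 hr

0.2695 hr


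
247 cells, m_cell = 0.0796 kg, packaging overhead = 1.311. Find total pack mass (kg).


m_pack = n * m_cell * overhead = 247 * 0.0796 * 1.311 = 25.78 kg

25.78 kg


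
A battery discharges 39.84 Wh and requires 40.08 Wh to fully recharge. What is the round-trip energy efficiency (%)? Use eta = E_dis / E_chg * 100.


eta_e = E_dis / E_chg * 100 = 39.84 / 40.08 * 100 = 99.40%

99.40%


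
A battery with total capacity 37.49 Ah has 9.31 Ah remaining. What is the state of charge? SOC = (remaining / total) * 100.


SOC = (remaining / total) * 100 = (9.31 / 37.49) * 100 = 24.83%

24.83%


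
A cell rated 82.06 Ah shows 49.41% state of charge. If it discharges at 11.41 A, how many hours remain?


Step 1: remaining = SOC/100 * C_total = 49.41/100 * 82.06 = 40.546 Ah
Step 2: t = remaining / I = 40.546 / 11.41 = 3.554 hr

3.554 hr


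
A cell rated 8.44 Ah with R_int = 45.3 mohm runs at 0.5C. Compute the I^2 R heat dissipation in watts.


Convert: R = 45.3 mohm = 0.0453 ohm
Step 1: I = C_rate * capacity = 0.5 * 8.44 = 4.22 A
Step 2: Q = I^2 * R = 4.22^2 * 0.0453 = 17.808 * 0.0453 = 0.8067 W

0.8067 W


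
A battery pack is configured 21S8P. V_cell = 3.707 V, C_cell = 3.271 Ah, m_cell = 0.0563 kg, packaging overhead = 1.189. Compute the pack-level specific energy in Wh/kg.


Step 1: V_pack = 21 * 3.707 = 77.847 V
Step 2: C_pack = 8 * 3.271 = 26.168 Ah
Step 3: E_pack = V_pack * C_pack = 77.847 * 26.168 = 2037.1 Wh
Step 4: m_pack = 21 * 8 * 0.0563 * 1.189 = 11.246 kg
Step 5: ED = E_pack / m_pack = 2037.1 / 11.246 = 181.1 Wh/kg

181.1 Wh/kg


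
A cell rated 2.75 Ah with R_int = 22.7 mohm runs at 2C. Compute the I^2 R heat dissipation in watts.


Convert: R = 22.7 mohm = 0.0227 ohm
Step 1: I = C_rate * capacity = 2 * 2.75 = 5.5 A
Step 2: Q = I^2 * R = 5.5^2 * 0.0227 = 30.25 * 0.0227 = 0.6867 W

0.6867 W


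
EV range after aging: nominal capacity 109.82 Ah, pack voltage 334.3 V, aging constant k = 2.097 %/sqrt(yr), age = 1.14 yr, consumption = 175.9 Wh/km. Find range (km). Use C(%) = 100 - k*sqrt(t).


Step 1: capacity retention = 100 - 2.097 * sqrt(1.14) = 100 - 2.097 * 1.0677 = 97.761%
Step 2: C_now = 109.82 * 97.761/100 = 107.36 Ah
Step 3: E_pack = V * C_now = 334.3 * 107.36 = 35890 Wh
Step 4: range = E_pack / consumption = 35890 / 175.9 = 204.0 km

204.0 km


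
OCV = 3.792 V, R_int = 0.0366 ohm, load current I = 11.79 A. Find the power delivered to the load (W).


Step 1: V_terminal = OCV - I*R = 3.792 - 11.79 * 0.0366 = 3.3605 V
Step 2: P_out = V_terminal * I = 3.3605 * 11.79 = 39.62 W

39.62 W


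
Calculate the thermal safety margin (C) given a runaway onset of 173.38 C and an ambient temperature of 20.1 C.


Safety margin = 173.38 C - 20.1 C = 153.28 C

153.28 C


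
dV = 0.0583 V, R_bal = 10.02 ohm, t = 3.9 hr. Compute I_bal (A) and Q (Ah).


First, Ohm's law: I_bal = 0.0583 V / 10.02 ohm = 0.0058184 A
Then Q = I * t = 0.0058184 A * 3.9 hr = 0.02269 Ah

I=0.0058184 A, Q=0.02269 Ah


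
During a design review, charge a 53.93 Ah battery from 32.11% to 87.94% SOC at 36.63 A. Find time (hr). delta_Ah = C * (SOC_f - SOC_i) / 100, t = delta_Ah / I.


Step 1: dSOC = 87.94% - 32.11% = 55.83%
Step 2: delta_Ah = 53.93 * 55.83 / 100 = 30.109 Ah
Step 3: t = 30.109 / 36.63 = 0.8220 hr

0.8220 hr


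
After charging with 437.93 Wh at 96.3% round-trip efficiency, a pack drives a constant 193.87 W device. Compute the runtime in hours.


Step 1: E_discharge = eta/100 * E_charge = 96.3/100 * 437.93 = 421.73 Wh
Step 2: t = E_discharge / P = 421.73 / 193.87 = 2.175 hr

2.175 hr


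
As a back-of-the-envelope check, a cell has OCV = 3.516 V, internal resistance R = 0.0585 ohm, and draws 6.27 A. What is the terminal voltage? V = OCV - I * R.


IR drop = 6.27 * 0.0585 = 0.3668 V
V = 3.516 - 0.3668 = 3.149 V

3.149 V


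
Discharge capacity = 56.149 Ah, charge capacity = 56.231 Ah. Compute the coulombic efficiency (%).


Coulombic efficiency = 56.149/56.231 * 100% = 99.85%

99.85%


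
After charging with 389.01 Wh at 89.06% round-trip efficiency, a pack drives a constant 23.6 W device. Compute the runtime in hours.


Step 1: E_discharge = eta/100 * E_charge = 89.06/100 * 389.01 = 346.45 Wh
Step 2: t = E_discharge / P = 346.45 / 23.6 = 14.68 hr

14.68 hr


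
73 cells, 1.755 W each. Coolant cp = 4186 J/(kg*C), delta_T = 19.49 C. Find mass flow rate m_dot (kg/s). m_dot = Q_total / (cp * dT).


Q_total = 73 * 1.755 = 128.12 W
m_dot = Q_total / (cp * dT) = 128.12 / (4186 * 19.49) = 0.001570 kg/s

0.001570 kg/s


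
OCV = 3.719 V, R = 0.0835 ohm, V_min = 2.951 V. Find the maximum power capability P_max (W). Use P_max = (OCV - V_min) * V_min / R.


dV = OCV - V_min = 0.768 V (so I_max = dV / R)
P_max = dV * V_min / R = 0.768 * 2.951 / 0.0835 = 27.14 W

27.14 W


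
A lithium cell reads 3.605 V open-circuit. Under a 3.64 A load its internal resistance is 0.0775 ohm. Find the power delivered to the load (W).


Step 1: V_terminal = OCV - I*R = 3.605 - 3.64 * 0.0775 = 3.3229 V
Step 2: P_out = V_terminal * I = 3.3229 * 3.64 = 12.10 W

12.10 W


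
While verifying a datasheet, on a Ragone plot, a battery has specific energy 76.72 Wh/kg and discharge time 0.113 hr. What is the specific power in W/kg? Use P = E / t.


Specific power = 76.72 Wh/kg / 0.113 hr = 678.9 W/kg

678.9 W/kg


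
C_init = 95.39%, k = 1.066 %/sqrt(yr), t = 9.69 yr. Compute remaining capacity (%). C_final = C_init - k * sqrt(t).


sqrt(t) = sqrt(9.69) = 3.1129
C_final = 95.39 - 1.066 * 3.1129 = 92.07%

92.07%


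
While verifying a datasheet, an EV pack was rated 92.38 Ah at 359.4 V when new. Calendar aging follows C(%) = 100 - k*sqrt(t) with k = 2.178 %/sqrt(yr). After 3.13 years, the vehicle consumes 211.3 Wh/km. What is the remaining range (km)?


Step 1: capacity retention = 100 - 2.178 * sqrt(3.13) = 100 - 2.178 * 1.7692 = 96.147%
Step 2: C_now = 92.38 * 96.147/100 = 88.821 Ah
Step 3: E_pack = V * C_now = 359.4 * 88.821 = 31922 Wh
Step 4: range = E_pack / consumption = 31922 / 211.3 = 151.1 km

151.1 km


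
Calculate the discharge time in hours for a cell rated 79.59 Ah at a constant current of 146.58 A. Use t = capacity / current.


t = capacity / current = 79.59 / 146.58 = 0.5430 hr

0.5430 hr


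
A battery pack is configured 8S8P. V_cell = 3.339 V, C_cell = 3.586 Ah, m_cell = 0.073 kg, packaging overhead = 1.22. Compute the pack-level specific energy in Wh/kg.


Step 1: V_pack = 8 * 3.339 = 26.712 V
Step 2: C_pack = 8 * 3.586 = 28.688 Ah
Step 3: E_pack = V_pack * C_pack = 26.712 * 28.688 = 766.31 Wh
Step 4: m_pack = 8 * 8 * 0.073 * 1.22 = 5.6998 kg
Step 5: ED = E_pack / m_pack = 766.31 / 5.6998 = 134.4 Wh/kg

134.4 Wh/kg


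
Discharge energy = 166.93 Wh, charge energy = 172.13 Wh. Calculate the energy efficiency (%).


Round-trip efficiency = 166.93/172.13 * 100% = 96.98%

96.98%


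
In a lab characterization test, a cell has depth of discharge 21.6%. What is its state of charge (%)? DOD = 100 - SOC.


SOC = 100 - DOD = 100 - 21.6 = 78.4%

78.4%


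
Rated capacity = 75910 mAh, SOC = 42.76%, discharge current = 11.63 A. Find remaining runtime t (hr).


Convert: C_total = 75910 mAh = 75.91 Ah
Step 1: remaining = SOC/100 * C_total = 42.76/100 * 75.91 = 32.459 Ah
Step 2: t = remaining / I = 32.459 / 11.63 = 2.791 hr

2.791 hr


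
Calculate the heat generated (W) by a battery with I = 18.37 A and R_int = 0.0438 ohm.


Q = I^2 * R = 18.37^2 * 0.0438 = 14.78 W

14.78 W


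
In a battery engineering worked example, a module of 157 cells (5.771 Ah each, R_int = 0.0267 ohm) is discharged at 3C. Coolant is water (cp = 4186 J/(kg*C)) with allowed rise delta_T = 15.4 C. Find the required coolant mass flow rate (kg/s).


Step 1: I = 3 * 5.771 = 17.313 A
Step 2: Q_cell = I^2 * R = 17.313^2 * 0.0267 = 8.0031 W
Step 3: Q_total = 157 * 8.0031 = 1256.5 W
Step 4: m_dot = Q_total / (cp * dT) = 1256.5 / (4186 * 15.4) = 0.01949 kg/s

0.01949 kg/s


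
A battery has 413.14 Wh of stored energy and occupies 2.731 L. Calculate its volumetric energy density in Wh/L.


ED = E / V = 413.14 / 2.731 = 151.3 Wh/L

151.3 Wh/L


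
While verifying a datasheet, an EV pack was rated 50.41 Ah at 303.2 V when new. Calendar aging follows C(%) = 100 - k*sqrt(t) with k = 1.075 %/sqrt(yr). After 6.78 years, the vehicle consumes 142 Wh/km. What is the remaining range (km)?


Step 1: capacity retention = 100 - 1.075 * sqrt(6.78) = 100 - 1.075 * 2.6038 = 97.201%
Step 2: C_now = 50.41 * 97.201/100 = 48.999 Ah
Step 3: E_pack = V * C_now = 303.2 * 48.999 = 14856 Wh
Step 4: range = E_pack / consumption = 14856 / 142 = 104.6 km

104.6 km


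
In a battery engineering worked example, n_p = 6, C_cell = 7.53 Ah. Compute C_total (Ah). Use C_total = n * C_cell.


Parallel capacities add: 6 * 7.53 Ah = 45.18 Ah

45.18 Ah


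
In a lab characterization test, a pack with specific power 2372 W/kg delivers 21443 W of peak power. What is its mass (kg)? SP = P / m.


m = P / SP = 21443 / 2372 = 9.040 kg

9.040 kg


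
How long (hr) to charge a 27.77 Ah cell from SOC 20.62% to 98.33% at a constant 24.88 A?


Step 1: dSOC = 98.33% - 20.62% = 77.71%
Step 2: delta_Ah = 27.77 * 77.71 / 100 = 21.58 Ah
Step 3: t = 21.58 / 24.88 = 0.8674 hr

0.8674 hr


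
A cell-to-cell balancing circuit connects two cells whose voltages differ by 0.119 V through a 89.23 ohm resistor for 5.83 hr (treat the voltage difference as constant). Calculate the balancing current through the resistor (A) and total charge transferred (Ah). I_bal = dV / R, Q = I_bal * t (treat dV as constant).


First, Ohm's law: I_bal = 0.119 V / 89.23 ohm = 0.0013336 A
Then Q = I * t = 0.0013336 A * 5.83 hr = 0.007775 Ah

I=0.0013336 A, Q=0.007775 Ah


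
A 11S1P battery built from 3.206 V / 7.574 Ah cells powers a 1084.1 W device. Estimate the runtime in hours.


Step 1: E_pack = Ns * V_cell * Np * C_cell = 11 * 3.206 * 1 * 7.574 = 267.1 Wh
Step 2: t = E_pack / P = 267.1 / 1084.1 = 0.2464 hr

0.2464 hr


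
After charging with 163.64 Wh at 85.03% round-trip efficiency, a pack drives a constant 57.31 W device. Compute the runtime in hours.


Step 1: E_discharge = eta/100 * E_charge = 85.03/100 * 163.64 = 139.14 Wh
Step 2: t = E_discharge / P = 139.14 / 57.31 = 2.428 hr

2.428 hr


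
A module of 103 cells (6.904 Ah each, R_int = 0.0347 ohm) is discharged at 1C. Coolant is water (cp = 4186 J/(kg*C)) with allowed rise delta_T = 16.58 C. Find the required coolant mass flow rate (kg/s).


Step 1: I = 1 * 6.904 = 6.904 A
Step 2: Q_cell = I^2 * R = 6.904^2 * 0.0347 = 1.654 W
Step 3: Q_total = 103 * 1.654 = 170.36 W
Step 4: m_dot = Q_total / (cp * dT) = 170.36 / (4186 * 16.58) = 0.002455 kg/s

0.002455 kg/s


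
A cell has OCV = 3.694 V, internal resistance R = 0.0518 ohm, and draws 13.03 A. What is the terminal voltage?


V = OCV - I*R = 3.694 - 13.03 * 0.0518 = 3.019 V

3.019 V


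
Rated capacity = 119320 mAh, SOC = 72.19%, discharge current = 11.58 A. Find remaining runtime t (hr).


Convert: C_total = 119320 mAh = 119.32 Ah
Step 1: remaining = SOC/100 * C_total = 72.19/100 * 119.32 = 86.137 Ah
Step 2: t = remaining / I = 86.137 / 11.58 = 7.438 hr

7.438 hr


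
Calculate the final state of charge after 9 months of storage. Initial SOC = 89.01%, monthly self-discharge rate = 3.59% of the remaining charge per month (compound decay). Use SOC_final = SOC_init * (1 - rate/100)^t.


decay = (1 - 3.59/100)^9 = 0.71961
SOC_final = 89.01 * 0.71961 = 64.05%

64.05%


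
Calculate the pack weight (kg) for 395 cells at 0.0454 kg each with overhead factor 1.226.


m_pack = n * m_cell * overhead = 395 * 0.0454 * 1.226 = 21.99 kg

21.99 kg


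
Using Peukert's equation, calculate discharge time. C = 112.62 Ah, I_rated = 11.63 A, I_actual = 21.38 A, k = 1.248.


Step 1: t_rated = C / I_rated = 112.62 / 11.63 = 9.6836 hr
Step 2: ratio = 11.63 / 21.38 = 0.54397
Step 3: ratio^k = 0.54397^1.248 = 0.46773
Step 4: t = t_rated * ratio^k = 9.6836 * 0.46773 = 4.529 hr

4.529 hr


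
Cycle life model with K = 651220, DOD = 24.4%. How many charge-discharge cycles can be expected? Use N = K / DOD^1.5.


DOD^1.5 = 120.53
N = K / DOD^1.5 = 651220 / 120.53 = 5403

5403 cycles


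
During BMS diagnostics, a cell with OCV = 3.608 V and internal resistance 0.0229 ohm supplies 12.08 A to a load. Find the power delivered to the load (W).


Step 1: V_terminal = OCV - I*R = 3.608 - 12.08 * 0.0229 = 3.3314 V
Step 2: P_out = V_terminal * I = 3.3314 * 12.08 = 40.24 W

40.24 W


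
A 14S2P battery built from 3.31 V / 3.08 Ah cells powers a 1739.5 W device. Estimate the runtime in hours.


Step 1: E_pack = Ns * V_cell * Np * C_cell = 14 * 3.31 * 2 * 3.08 = 285.45 Wh
Step 2: t = E_pack / P = 285.45 / 1739.5 = 0.1641 hr

0.1641 hr


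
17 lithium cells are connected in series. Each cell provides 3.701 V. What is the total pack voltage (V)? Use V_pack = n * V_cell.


With 17 cells in series at 3.701 V each, V_pack = 62.917 V

62.917 V


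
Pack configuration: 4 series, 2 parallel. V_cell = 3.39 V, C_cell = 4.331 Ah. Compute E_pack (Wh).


E = Ns * Vcell * Np * Ccell = 4 * 3.39 * 2 * 4.331 = 117.5 Wh

117.5 Wh


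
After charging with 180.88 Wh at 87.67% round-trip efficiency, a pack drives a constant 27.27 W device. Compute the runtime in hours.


Step 1: E_discharge = eta/100 * E_charge = 87.67/100 * 180.88 = 158.58 Wh
Step 2: t = E_discharge / P = 158.58 / 27.27 = 5.815 hr

5.815 hr


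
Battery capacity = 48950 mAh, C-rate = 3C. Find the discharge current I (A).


Convert: capacity = 48950 mAh = 48.95 Ah
At 3C: I = 3 * 48.95 Ah = 146.85 A

146.85 A


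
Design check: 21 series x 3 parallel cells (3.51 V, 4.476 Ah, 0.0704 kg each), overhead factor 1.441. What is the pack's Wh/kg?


Step 1: V_pack = 21 * 3.51 = 73.71 V
Step 2: C_pack = 3 * 4.476 = 13.428 Ah
Step 3: E_pack = V_pack * C_pack = 73.71 * 13.428 = 989.78 Wh
Step 4: m_pack = 21 * 3 * 0.0704 * 1.441 = 6.3911 kg
Step 5: ED = E_pack / m_pack = 989.78 / 6.3911 = 154.9 Wh/kg

154.9 Wh/kg


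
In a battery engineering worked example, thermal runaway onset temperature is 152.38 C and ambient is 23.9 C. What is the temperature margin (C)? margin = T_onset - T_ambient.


Safety margin = 152.38 C - 23.9 C = 128.48 C

128.48 C
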